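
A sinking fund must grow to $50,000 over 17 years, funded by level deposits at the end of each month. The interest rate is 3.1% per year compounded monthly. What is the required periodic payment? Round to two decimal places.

Level ordinary annuity; solve FV = PMT × [((1+r)^n − 1)/r] for PMT.
Periodic rate r = 0.031/12 per month; n is counted in months.
With n = 204: PMT = 50,000 / ([((1+r)^n − 1)/r]) = $186.47

$186.47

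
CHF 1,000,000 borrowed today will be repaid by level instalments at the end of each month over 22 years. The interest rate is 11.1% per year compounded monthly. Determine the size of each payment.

CHF 10,142.20

Level ordinary annuity; solve PV = PMT × [(1 − (1+r)^−n)/r] for PMT.
Periodic rate r = 0.111/12 per month; n is counted in months.
With n = 264: PMT = 1,000,000 / ([(1 − (1+r)^−n)/r]) = CHF 10,142.20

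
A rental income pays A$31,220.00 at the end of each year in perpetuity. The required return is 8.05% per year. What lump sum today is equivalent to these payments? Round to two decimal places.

A$387,826.09

Periodic rate r = 0.0805 per year.
Level perpetuity: PV = PMT / r = 31,220 / (0.0805) = A$387,826.09.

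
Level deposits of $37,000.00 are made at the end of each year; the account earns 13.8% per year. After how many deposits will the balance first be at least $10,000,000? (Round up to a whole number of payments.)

29 payments

Periodic rate r = 0.138 per year.
Ordinary annuity FV: 10,000,000 = 37,000 × [((1+r)^n − 1)/r].
(1+r)^n = 1 + 10,000,000 × r / 37,000, so n = ln(1 + 10,000,000·r/37,000) / ln(1+r) = 28.20.
Round up to a whole number of payments: n = 29.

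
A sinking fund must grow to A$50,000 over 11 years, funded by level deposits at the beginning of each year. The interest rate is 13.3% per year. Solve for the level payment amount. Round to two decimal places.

A$1,990.04

Level annuity due; solve FV = PMT × [((1+r)^n − 1)/r] × (1+r) for PMT.
Periodic rate r = 0.133 per year.
With n = 11: PMT = 50,000 / ([((1+r)^n − 1)/r] × (1+r)) = A$1,990.04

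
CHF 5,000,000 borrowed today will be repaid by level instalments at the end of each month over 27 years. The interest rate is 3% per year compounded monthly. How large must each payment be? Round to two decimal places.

Level ordinary annuity; solve PV = PMT × [(1 − (1+r)^−n)/r] for PMT.
Periodic rate r = 0.03/12 per month; n is counted in months.
With n = 324: PMT = 5,000,000 / ([(1 − (1+r)^−n)/r]) = CHF 22,535.03

CHF 22,535.03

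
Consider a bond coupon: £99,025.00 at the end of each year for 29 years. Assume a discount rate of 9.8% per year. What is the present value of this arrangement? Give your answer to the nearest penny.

£943,308.43

This is an ordinary annuity: 29 payments of £99,025.00 at the end of each year.
Periodic rate r = 0.098 per year.
PV = PMT × [(1 − (1+r)^−n)/r] = 99,025 × [1 − (1+r)^−29] / r = £943,308.43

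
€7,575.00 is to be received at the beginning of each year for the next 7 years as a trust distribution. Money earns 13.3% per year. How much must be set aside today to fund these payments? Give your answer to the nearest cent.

This is an annuity due: 7 payments of €7,575.00 at the beginning of each year.
Periodic rate r = 0.133 per year.
PV = PMT × [(1 − (1+r)^−n)/r] × (1+r) = 7,575 × [1 − (1+r)^−7] / r × (1+r) = €37,605.15

€37,605.15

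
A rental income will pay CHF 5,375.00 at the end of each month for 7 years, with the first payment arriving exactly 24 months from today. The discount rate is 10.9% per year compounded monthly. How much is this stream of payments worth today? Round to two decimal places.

CHF 255,755.90

Ordinary annuity of 84 payments, first payment at period 24.
Periodic rate r = 0.109/12 per month; n is counted in months.
The ordinary-annuity PV formula values the stream one period before the first payment (period 23); discount that back 23 periods:
PV₀ = 5,375 × [1 − (1+r)^−84] / r × (1+r)^−23 = CHF 255,755.90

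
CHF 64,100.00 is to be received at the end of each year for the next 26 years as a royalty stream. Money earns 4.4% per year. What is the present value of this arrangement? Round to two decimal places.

This is an ordinary annuity: 26 payments of CHF 64,100.00 at the end of each year.
Periodic rate r = 0.044 per year.
PV = PMT × [(1 − (1+r)^−n)/r] = 64,100 × [1 − (1+r)^−26] / r = CHF 981,272.34

CHF 981,272.34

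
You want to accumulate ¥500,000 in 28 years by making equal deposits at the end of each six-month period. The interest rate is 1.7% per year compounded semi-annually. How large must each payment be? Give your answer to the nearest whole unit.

Level ordinary annuity; solve FV = PMT × [((1+r)^n − 1)/r] for PMT.
Periodic rate r = 0.017/2 per half-year; n is counted in half-years.
With n = 56: PMT = 500,000 / ([((1+r)^n − 1)/r]) = ¥7,009

¥7,009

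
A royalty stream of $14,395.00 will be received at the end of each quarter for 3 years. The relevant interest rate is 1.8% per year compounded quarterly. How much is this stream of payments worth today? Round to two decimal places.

This is an ordinary annuity: 12 payments of $14,395.00 at the end of each quarter.
Periodic rate r = 0.018/4 per quarter; n is counted in quarters.
PV = PMT × [(1 − (1+r)^−n)/r] = 14,395 × [1 − (1+r)^−12] / r = $167,791.70

$167,791.70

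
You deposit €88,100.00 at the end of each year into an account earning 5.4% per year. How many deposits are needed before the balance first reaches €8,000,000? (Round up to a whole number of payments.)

Periodic rate r = 0.054 per year.
Ordinary annuity FV: 8,000,000 = 88,100 × [((1+r)^n − 1)/r].
(1+r)^n = 1 + 8,000,000 × r / 88,100, so n = ln(1 + 8,000,000·r/88,100) / ln(1+r) = 33.76.
Round up to a whole number of payments: n = 34.

34 payments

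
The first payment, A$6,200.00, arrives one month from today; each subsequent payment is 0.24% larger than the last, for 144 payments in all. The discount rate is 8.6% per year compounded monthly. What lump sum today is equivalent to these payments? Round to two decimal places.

A$643,804.63

Periodic rate r = 0.086/12 per month; n is counted in months.
Growing ordinary annuity: PV = PMT₁ × [1 − ((1+g)/(1+r))^n] / (r − g) = 6,200 × [1 − ((1+0.0024)/(1+r))^144] / (r − 0.0024) = A$643,804.63.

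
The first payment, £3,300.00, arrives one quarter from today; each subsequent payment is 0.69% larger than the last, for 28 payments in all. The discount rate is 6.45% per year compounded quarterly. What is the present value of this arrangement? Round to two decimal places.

Periodic rate r = 0.0645/4 per quarter; n is counted in quarters.
Growing ordinary annuity: PV = PMT₁ × [1 − ((1+g)/(1+r))^n] / (r − g) = 3,300 × [1 − ((1+0.0069)/(1+r))^28] / (r − 0.0069) = £80,617.99.

£80,617.99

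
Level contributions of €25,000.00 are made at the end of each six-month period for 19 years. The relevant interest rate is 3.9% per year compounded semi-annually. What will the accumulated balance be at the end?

This is an ordinary annuity: 38 deposits of €25,000.00 at the end of each six-month period.
Periodic rate r = 0.039/2 per half-year; n is counted in half-years.
FV = PMT × [((1+r)^n − 1)/r] = 25,000 × [(1+r)^38 − 1] / r = €1,388,618.19

€1,388,618.19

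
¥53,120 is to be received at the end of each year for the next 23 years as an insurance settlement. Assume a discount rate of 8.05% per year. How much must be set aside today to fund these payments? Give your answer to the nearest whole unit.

This is an ordinary annuity: 23 payments of ¥53,120 at the end of each year.
Periodic rate r = 0.0805 per year.
PV = PMT × [(1 − (1+r)^−n)/r] = 53,120 × [1 − (1+r)^−23] / r = ¥548,679

¥548,679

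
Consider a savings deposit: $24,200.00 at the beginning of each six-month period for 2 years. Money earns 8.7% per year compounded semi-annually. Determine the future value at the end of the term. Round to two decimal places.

This is an annuity due: 4 deposits of $24,200.00 at the beginning of each six-month period.
Periodic rate r = 0.087/2 per half-year; n is counted in half-years.
FV = PMT × [((1+r)^n − 1)/r] × (1+r) = 24,200 × [(1+r)^4 − 1] / r × (1+r) = $107,794.97

$107,794.97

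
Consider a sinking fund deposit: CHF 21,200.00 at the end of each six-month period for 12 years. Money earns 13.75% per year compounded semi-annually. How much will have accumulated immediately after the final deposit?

This is an ordinary annuity: 24 deposits of CHF 21,200.00 at the end of each six-month period.
Periodic rate r = 0.1375/2 per half-year; n is counted in half-years.
FV = PMT × [((1+r)^n − 1)/r] = 21,200 × [(1+r)^24 − 1] / r = CHF 1,212,499.82

CHF 1,212,499.82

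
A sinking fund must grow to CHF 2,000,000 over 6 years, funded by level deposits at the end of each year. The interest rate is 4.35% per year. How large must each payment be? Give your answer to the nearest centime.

CHF 298,882.12

Level ordinary annuity; solve FV = PMT × [((1+r)^n − 1)/r] for PMT.
Periodic rate r = 0.0435 per year.
With n = 6: PMT = 2,000,000 / ([((1+r)^n − 1)/r]) = CHF 298,882.12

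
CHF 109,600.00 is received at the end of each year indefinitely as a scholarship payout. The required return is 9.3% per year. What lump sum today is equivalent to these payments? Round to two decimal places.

Periodic rate r = 0.093 per year.
Level perpetuity: PV = PMT / r = 109,600 / (0.093) = CHF 1,178,494.62.

CHF 1,178,494.62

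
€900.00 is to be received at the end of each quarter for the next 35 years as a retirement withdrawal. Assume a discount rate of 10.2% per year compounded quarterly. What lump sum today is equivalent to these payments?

€34,254.89

This is an ordinary annuity: 140 payments of €900.00 at the end of each quarter.
Periodic rate r = 0.102/4 per quarter; n is counted in quarters.
PV = PMT × [(1 − (1+r)^−n)/r] = 900 × [1 − (1+r)^−140] / r = €34,254.89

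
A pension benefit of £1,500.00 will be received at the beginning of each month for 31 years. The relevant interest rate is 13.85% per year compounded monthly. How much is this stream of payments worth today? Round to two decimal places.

£129,623.80

This is an annuity due: 372 payments of £1,500.00 at the beginning of each month.
Periodic rate r = 0.1385/12 per month; n is counted in months.
PV = PMT × [(1 − (1+r)^−n)/r] × (1+r) = 1,500 × [1 − (1+r)^−372] / r × (1+r) = £129,623.80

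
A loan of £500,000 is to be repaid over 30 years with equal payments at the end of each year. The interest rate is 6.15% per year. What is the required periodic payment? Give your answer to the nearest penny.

Level ordinary annuity; solve PV = PMT × [(1 − (1+r)^−n)/r] for PMT.
Periodic rate r = 0.0615 per year.
With n = 30: PMT = 500,000 / ([(1 − (1+r)^−n)/r]) = £36,909.38

£36,909.38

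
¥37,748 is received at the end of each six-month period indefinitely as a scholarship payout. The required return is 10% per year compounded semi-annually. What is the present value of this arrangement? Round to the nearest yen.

Periodic rate r = 0.1/2 per half-year.
Level perpetuity: PV = PMT / r = 37,748 / (0.1/2) = ¥754,960.

¥754,960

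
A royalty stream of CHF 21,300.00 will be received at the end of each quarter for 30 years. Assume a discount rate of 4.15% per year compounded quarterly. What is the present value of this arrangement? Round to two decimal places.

This is an ordinary annuity: 120 payments of CHF 21,300.00 at the end of each quarter.
Periodic rate r = 0.0415/4 per quarter; n is counted in quarters.
PV = PMT × [(1 − (1+r)^−n)/r] = 21,300 × [1 − (1+r)^−120] / r = CHF 1,458,062.03

CHF 1,458,062.03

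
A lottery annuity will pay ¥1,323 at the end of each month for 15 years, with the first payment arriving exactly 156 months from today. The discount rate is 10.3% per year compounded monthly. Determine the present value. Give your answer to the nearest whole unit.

¥32,181

Ordinary annuity of 180 payments, first payment at period 156.
Periodic rate r = 0.103/12 per month; n is counted in months.
The ordinary-annuity PV formula values the stream one period before the first payment (period 155); discount that back 155 periods:
PV₀ = 1,323 × [1 − (1+r)^−180] / r × (1+r)^−155 = ¥32,181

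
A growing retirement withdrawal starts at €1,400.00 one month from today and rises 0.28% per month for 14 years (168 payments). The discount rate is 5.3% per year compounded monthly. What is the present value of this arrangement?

€205,320.57

Periodic rate r = 0.053/12 per month; n is counted in months.
Growing ordinary annuity: PV = PMT₁ × [1 − ((1+g)/(1+r))^n] / (r − g) = 1,400 × [1 − ((1+0.0028)/(1+r))^168] / (r − 0.0028) = €205,320.57.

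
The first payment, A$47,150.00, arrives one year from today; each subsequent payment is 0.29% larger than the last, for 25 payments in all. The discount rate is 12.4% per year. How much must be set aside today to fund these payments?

Periodic rate r = 0.124 per year.
Growing ordinary annuity: PV = PMT₁ × [1 − ((1+g)/(1+r))^n] / (r − g) = 47,150 × [1 − ((1+0.0029)/(1+r))^25] / (r − 0.0029) = A$366,824.94.

A$366,824.94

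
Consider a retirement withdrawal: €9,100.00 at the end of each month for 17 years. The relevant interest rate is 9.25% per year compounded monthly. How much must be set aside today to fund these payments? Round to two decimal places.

€934,066.32

This is an ordinary annuity: 204 payments of €9,100.00 at the end of each month.
Periodic rate r = 0.0925/12 per month; n is counted in months.
PV = PMT × [(1 − (1+r)^−n)/r] = 9,100 × [1 − (1+r)^−204] / r = €934,066.32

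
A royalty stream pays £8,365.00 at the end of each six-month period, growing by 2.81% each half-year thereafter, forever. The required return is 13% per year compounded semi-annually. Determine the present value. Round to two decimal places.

£226,693.77

Periodic rate r = 0.13/2 per half-year.
Growing perpetuity (Gordon): PV = PMT₁ / (r − g) = 8,365 / (r − 0.0281) = £226,693.77.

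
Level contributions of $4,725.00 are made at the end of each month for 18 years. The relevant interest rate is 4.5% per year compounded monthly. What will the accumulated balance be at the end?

This is an ordinary annuity: 216 deposits of $4,725.00 at the end of each month.
Periodic rate r = 0.045/12 per month; n is counted in months.
FV = PMT × [((1+r)^n − 1)/r] = 4,725 × [(1+r)^216 − 1] / r = $1,568,076.38

$1,568,076.38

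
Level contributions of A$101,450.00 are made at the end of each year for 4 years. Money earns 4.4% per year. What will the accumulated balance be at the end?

This is an ordinary annuity: 4 deposits of A$101,450.00 at the end of each year.
Periodic rate r = 0.044 per year.
FV = PMT × [((1+r)^n − 1)/r] = 101,450 × [(1+r)^4 − 1] / r = A$433,377.07

A$433,377.07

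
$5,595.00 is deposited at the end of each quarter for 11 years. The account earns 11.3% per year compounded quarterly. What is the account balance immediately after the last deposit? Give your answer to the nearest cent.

$476,669.47

This is an ordinary annuity: 44 deposits of $5,595.00 at the end of each quarter.
Periodic rate r = 0.113/4 per quarter; n is counted in quarters.
FV = PMT × [((1+r)^n − 1)/r] = 5,595 × [(1+r)^44 − 1] / r = $476,669.47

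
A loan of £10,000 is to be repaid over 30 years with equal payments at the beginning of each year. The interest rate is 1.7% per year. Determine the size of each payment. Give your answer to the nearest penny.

£421.13

Level annuity due; solve PV = PMT × [(1 − (1+r)^−n)/r] × (1+r) for PMT.
Periodic rate r = 0.017 per year.
With n = 30: PMT = 10,000 / ([(1 − (1+r)^−n)/r] × (1+r)) = £421.13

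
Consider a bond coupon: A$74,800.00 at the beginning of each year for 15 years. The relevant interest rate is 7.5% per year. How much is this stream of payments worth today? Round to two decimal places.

This is an annuity due: 15 payments of A$74,800.00 at the beginning of each year.
Periodic rate r = 0.075 per year.
PV = PMT × [(1 − (1+r)^−n)/r] × (1+r) = 74,800 × [1 − (1+r)^−15] / r × (1+r) = A$709,788.70

A$709,788.70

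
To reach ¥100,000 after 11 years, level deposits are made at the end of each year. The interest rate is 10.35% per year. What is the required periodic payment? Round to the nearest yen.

¥5,295

Level ordinary annuity; solve FV = PMT × [((1+r)^n − 1)/r] for PMT.
Periodic rate r = 0.1035 per year.
With n = 11: PMT = 100,000 / ([((1+r)^n − 1)/r]) = ¥5,295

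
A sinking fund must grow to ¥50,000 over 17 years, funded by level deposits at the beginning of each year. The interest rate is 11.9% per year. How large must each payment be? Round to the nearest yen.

¥923

Level annuity due; solve FV = PMT × [((1+r)^n − 1)/r] × (1+r) for PMT.
Periodic rate r = 0.119 per year.
With n = 17: PMT = 50,000 / ([((1+r)^n − 1)/r] × (1+r)) = ¥923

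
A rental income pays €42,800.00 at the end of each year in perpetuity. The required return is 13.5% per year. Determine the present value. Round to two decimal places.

€317,037.04

Periodic rate r = 0.135 per year.
Level perpetuity: PV = PMT / r = 42,800 / (0.135) = €317,037.04.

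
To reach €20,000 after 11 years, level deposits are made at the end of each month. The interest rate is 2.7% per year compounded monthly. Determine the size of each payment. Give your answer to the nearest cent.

€130.30

Level ordinary annuity; solve FV = PMT × [((1+r)^n − 1)/r] for PMT.
Periodic rate r = 0.027/12 per month; n is counted in months.
With n = 132: PMT = 20,000 / ([((1+r)^n − 1)/r]) = €130.30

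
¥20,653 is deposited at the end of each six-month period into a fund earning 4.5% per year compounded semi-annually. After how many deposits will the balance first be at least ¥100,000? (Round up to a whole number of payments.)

5 payments

Periodic rate r = 0.045/2 per half-year; n is counted in half-years.
Ordinary annuity FV: 100,000 = 20,653 × [((1+r)^n − 1)/r].
(1+r)^n = 1 + 100,000 × r / 20,653, so n = ln(1 + 100,000·r/20,653) / ln(1+r) = 4.65.
Round up to a whole number of payments: n = 5.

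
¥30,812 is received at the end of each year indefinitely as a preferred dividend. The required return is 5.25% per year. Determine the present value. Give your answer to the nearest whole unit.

¥586,895

Periodic rate r = 0.0525 per year.
Level perpetuity: PV = PMT / r = 30,812 / (0.0525) = ¥586,895.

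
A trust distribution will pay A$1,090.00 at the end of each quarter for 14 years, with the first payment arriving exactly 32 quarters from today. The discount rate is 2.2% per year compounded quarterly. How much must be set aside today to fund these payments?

Ordinary annuity of 56 payments, first payment at period 32.
Periodic rate r = 0.022/4 per quarter; n is counted in quarters.
The ordinary-annuity PV formula values the stream one period before the first payment (period 31); discount that back 31 periods:
PV₀ = 1,090 × [1 − (1+r)^−56] / r × (1+r)^−31 = A$44,216.71

A$44,216.71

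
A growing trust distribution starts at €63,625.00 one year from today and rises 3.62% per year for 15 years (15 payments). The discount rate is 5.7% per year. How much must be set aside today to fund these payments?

€788,540.80

Periodic rate r = 0.057 per year.
Growing ordinary annuity: PV = PMT₁ × [1 − ((1+g)/(1+r))^n] / (r − g) = 63,625 × [1 − ((1+0.0362)/(1+r))^15] / (r − 0.0362) = €788,540.80.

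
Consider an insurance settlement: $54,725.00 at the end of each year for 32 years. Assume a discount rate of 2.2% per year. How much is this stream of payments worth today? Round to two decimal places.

This is an ordinary annuity: 32 payments of $54,725.00 at the end of each year.
Periodic rate r = 0.022 per year.
PV = PMT × [(1 − (1+r)^−n)/r] = 54,725 × [1 − (1+r)^−32] / r = $1,247,749.12

$1,247,749.12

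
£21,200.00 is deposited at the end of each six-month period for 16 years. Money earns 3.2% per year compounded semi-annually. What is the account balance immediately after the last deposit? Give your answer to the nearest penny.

This is an ordinary annuity: 32 deposits of £21,200.00 at the end of each six-month period.
Periodic rate r = 0.032/2 per half-year; n is counted in half-years.
FV = PMT × [((1+r)^n − 1)/r] = 21,200 × [(1+r)^32 − 1] / r = £876,985.89

£876,985.89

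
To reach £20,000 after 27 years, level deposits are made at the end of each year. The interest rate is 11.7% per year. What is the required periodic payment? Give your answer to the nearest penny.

£124.24

Level ordinary annuity; solve FV = PMT × [((1+r)^n − 1)/r] for PMT.
Periodic rate r = 0.117 per year.
With n = 27: PMT = 20,000 / ([((1+r)^n − 1)/r]) = £124.24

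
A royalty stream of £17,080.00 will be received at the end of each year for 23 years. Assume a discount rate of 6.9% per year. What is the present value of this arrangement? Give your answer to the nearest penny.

£194,184.13

This is an ordinary annuity: 23 payments of £17,080.00 at the end of each year.
Periodic rate r = 0.069 per year.
PV = PMT × [(1 − (1+r)^−n)/r] = 17,080 × [1 − (1+r)^−23] / r = £194,184.13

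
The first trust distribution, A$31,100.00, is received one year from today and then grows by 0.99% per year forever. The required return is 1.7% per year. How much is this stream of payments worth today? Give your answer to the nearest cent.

A$4,380,281.69

Periodic rate r = 0.017 per year.
Growing perpetuity (Gordon): PV = PMT₁ / (r − g) = 31,100 / (r − 0.0099) = A$4,380,281.69.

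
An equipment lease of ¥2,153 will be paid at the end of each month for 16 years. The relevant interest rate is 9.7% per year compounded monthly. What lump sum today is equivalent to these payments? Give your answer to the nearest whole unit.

¥209,578

This is an ordinary annuity: 192 payments of ¥2,153 at the end of each month.
Periodic rate r = 0.097/12 per month; n is counted in months.
PV = PMT × [(1 − (1+r)^−n)/r] = 2,153 × [1 − (1+r)^−192] / r = ¥209,578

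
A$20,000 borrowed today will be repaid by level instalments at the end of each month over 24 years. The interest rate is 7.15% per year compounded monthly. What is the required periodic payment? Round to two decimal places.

Level ordinary annuity; solve PV = PMT × [(1 − (1+r)^−n)/r] for PMT.
Periodic rate r = 0.0715/12 per month; n is counted in months.
With n = 288: PMT = 20,000 / ([(1 − (1+r)^−n)/r]) = A$145.45

A$145.45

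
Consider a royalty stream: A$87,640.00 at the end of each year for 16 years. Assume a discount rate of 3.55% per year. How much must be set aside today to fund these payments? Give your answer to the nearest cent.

This is an ordinary annuity: 16 payments of A$87,640.00 at the end of each year.
Periodic rate r = 0.0355 per year.
PV = PMT × [(1 − (1+r)^−n)/r] = 87,640 × [1 − (1+r)^−16] / r = A$1,055,959.47

A$1,055,959.47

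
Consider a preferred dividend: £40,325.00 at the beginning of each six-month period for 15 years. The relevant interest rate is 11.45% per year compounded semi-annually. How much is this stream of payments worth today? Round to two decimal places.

£604,524.82

This is an annuity due: 30 payments of £40,325.00 at the beginning of each six-month period.
Periodic rate r = 0.1145/2 per half-year; n is counted in half-years.
PV = PMT × [(1 − (1+r)^−n)/r] × (1+r) = 40,325 × [1 − (1+r)^−30] / r × (1+r) = £604,524.82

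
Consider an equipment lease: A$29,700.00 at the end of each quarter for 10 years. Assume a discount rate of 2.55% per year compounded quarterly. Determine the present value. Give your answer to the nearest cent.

This is an ordinary annuity: 40 payments of A$29,700.00 at the end of each quarter.
Periodic rate r = 0.0255/4 per quarter; n is counted in quarters.
PV = PMT × [(1 − (1+r)^−n)/r] = 29,700 × [1 − (1+r)^−40] / r = A$1,045,701.13

A$1,045,701.13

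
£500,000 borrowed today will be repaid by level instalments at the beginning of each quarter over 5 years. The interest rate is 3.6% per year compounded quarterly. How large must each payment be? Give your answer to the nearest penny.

£27,184.83

Level annuity due; solve PV = PMT × [(1 − (1+r)^−n)/r] × (1+r) for PMT.
Periodic rate r = 0.036/4 per quarter; n is counted in quarters.
With n = 20: PMT = 500,000 / ([(1 − (1+r)^−n)/r] × (1+r)) = £27,184.83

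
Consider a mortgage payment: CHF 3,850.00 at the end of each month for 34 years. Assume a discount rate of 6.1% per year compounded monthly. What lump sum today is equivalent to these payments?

CHF 661,686.95

This is an ordinary annuity: 408 payments of CHF 3,850.00 at the end of each month.
Periodic rate r = 0.061/12 per month; n is counted in months.
PV = PMT × [(1 − (1+r)^−n)/r] = 3,850 × [1 − (1+r)^−408] / r = CHF 661,686.95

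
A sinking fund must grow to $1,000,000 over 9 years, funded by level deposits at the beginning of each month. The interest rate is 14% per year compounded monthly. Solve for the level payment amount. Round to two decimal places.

$4,613.21

Level annuity due; solve FV = PMT × [((1+r)^n − 1)/r] × (1+r) for PMT.
Periodic rate r = 0.14/12 per month; n is counted in months.
With n = 108: PMT = 1,000,000 / ([((1+r)^n − 1)/r] × (1+r)) = $4,613.21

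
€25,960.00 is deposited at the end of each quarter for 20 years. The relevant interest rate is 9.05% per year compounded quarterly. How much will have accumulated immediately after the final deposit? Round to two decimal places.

This is an ordinary annuity: 80 deposits of €25,960.00 at the end of each quarter.
Periodic rate r = 0.0905/4 per quarter; n is counted in quarters.
FV = PMT × [((1+r)^n − 1)/r] = 25,960 × [(1+r)^80 − 1] / r = €5,723,732.83

€5,723,732.83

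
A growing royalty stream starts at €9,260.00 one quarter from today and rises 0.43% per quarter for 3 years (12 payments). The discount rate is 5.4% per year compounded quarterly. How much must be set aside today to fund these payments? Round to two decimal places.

Periodic rate r = 0.054/4 per quarter; n is counted in quarters.
Growing ordinary annuity: PV = PMT₁ × [1 − ((1+g)/(1+r))^n] / (r − g) = 9,260 × [1 − ((1+0.0043)/(1+r))^12] / (r − 0.0043) = €104,328.28.

€104,328.28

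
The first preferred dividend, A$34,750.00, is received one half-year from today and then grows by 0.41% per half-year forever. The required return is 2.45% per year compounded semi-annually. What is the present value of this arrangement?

A$4,263,803.68

Periodic rate r = 0.0245/2 per half-year.
Growing perpetuity (Gordon): PV = PMT₁ / (r − g) = 34,750 / (r − 0.0041) = A$4,263,803.68.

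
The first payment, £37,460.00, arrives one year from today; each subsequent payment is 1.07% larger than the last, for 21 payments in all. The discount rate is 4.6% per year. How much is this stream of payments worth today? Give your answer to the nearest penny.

£545,135.65

Periodic rate r = 0.046 per year.
Growing ordinary annuity: PV = PMT₁ × [1 − ((1+g)/(1+r))^n] / (r − g) = 37,460 × [1 − ((1+0.0107)/(1+r))^21] / (r − 0.0107) = £545,135.65.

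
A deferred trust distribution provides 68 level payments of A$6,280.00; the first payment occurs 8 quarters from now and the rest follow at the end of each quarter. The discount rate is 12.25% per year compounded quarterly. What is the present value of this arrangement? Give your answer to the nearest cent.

A$144,680.23

Ordinary annuity of 68 payments, first payment at period 8.
Periodic rate r = 0.1225/4 per quarter; n is counted in quarters.
The ordinary-annuity PV formula values the stream one period before the first payment (period 7); discount that back 7 periods:
PV₀ = 6,280 × [1 − (1+r)^−68] / r × (1+r)^−7 = A$144,680.23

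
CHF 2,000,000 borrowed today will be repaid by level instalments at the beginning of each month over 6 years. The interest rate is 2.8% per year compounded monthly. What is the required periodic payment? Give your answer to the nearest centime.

Level annuity due; solve PV = PMT × [(1 − (1+r)^−n)/r] × (1+r) for PMT.
Periodic rate r = 0.028/12 per month; n is counted in months.
With n = 72: PMT = 2,000,000 / ([(1 − (1+r)^−n)/r] × (1+r)) = CHF 30,138.41

CHF 30,138.41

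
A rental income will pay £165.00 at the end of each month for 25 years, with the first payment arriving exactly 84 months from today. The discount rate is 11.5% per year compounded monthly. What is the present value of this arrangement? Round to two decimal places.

£7,355.12

Ordinary annuity of 300 payments, first payment at period 84.
Periodic rate r = 0.115/12 per month; n is counted in months.
The ordinary-annuity PV formula values the stream one period before the first payment (period 83); discount that back 83 periods:
PV₀ = 165 × [1 − (1+r)^−300] / r × (1+r)^−83 = £7,355.12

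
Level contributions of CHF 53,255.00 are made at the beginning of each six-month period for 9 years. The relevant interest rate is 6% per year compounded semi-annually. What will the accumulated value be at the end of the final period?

CHF 1,284,343.83

This is an annuity due: 18 deposits of CHF 53,255.00 at the beginning of each six-month period.
Periodic rate r = 0.06/2 per half-year; n is counted in half-years.
FV = PMT × [((1+r)^n − 1)/r] × (1+r) = 53,255 × [(1+r)^18 − 1] / r × (1+r) = CHF 1,284,343.83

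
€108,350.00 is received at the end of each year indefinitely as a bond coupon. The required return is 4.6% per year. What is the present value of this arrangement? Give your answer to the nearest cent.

Periodic rate r = 0.046 per year.
Level perpetuity: PV = PMT / r = 108,350 / (0.046) = €2,355,434.78.

€2,355,434.78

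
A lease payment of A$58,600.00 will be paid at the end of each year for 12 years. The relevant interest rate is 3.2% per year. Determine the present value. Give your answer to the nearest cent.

This is an ordinary annuity: 12 payments of A$58,600.00 at the end of each year.
Periodic rate r = 0.032 per year.
PV = PMT × [(1 − (1+r)^−n)/r] = 58,600 × [1 − (1+r)^−12] / r = A$576,401.57

A$576,401.57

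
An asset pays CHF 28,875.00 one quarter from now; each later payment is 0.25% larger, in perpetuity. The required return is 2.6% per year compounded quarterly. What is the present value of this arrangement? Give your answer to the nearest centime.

CHF 7,218,750.00

Periodic rate r = 0.026/4 per quarter.
Growing perpetuity (Gordon): PV = PMT₁ / (r − g) = 28,875 / (r − 0.0025) = CHF 7,218,750.00.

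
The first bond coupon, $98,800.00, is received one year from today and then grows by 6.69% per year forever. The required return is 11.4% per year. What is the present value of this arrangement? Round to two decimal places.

Periodic rate r = 0.114 per year.
Growing perpetuity (Gordon): PV = PMT₁ / (r − g) = 98,800 / (r − 0.0669) = $2,097,664.54.

$2,097,664.54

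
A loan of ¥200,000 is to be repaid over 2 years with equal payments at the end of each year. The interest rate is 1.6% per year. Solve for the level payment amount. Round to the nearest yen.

¥102,406

Level ordinary annuity; solve PV = PMT × [(1 − (1+r)^−n)/r] for PMT.
Periodic rate r = 0.016 per year.
With n = 2: PMT = 200,000 / ([(1 − (1+r)^−n)/r]) = ¥102,406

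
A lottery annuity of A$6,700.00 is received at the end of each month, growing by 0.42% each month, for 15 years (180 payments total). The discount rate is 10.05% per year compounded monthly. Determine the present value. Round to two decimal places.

A$844,315.67

Periodic rate r = 0.1005/12 per month; n is counted in months.
Growing ordinary annuity: PV = PMT₁ × [1 − ((1+g)/(1+r))^n] / (r − g) = 6,700 × [1 − ((1+0.0042)/(1+r))^180] / (r − 0.0042) = A$844,315.67.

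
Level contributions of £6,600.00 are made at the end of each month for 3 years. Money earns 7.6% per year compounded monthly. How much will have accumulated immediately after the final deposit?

This is an ordinary annuity: 36 deposits of £6,600.00 at the end of each month.
Periodic rate r = 0.076/12 per month; n is counted in months.
FV = PMT × [((1+r)^n − 1)/r] = 6,600 × [(1+r)^36 − 1] / r = £265,927.10

£265,927.10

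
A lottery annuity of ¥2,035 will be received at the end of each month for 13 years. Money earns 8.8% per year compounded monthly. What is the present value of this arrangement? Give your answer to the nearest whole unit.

This is an ordinary annuity: 156 payments of ¥2,035 at the end of each month.
Periodic rate r = 0.088/12 per month; n is counted in months.
PV = PMT × [(1 − (1+r)^−n)/r] = 2,035 × [1 − (1+r)^−156] / r = ¥188,735

¥188,735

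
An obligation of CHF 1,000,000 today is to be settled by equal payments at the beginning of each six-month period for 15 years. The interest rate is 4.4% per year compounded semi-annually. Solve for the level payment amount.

CHF 44,899.35

Level annuity due; solve PV = PMT × [(1 − (1+r)^−n)/r] × (1+r) for PMT.
Periodic rate r = 0.044/2 per half-year; n is counted in half-years.
With n = 30: PMT = 1,000,000 / ([(1 − (1+r)^−n)/r] × (1+r)) = CHF 44,899.35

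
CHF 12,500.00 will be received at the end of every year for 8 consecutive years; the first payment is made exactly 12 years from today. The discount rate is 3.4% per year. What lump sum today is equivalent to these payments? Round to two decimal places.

Ordinary annuity of 8 payments, first payment at period 12.
Periodic rate r = 0.034 per year.
The ordinary-annuity PV formula values the stream one period before the first payment (period 11); discount that back 11 periods:
PV₀ = 12,500 × [1 − (1+r)^−8] / r × (1+r)^−11 = CHF 59,731.76

CHF 59,731.76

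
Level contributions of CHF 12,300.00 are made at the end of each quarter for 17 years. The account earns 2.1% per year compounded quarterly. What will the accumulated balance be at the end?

CHF 1,002,044.63

This is an ordinary annuity: 68 deposits of CHF 12,300.00 at the end of each quarter.
Periodic rate r = 0.021/4 per quarter; n is counted in quarters.
FV = PMT × [((1+r)^n − 1)/r] = 12,300 × [(1+r)^68 − 1] / r = CHF 1,002,044.63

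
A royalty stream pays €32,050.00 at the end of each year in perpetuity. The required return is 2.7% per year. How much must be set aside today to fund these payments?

€1,187,037.04

Periodic rate r = 0.027 per year.
Level perpetuity: PV = PMT / r = 32,050 / (0.027) = €1,187,037.04.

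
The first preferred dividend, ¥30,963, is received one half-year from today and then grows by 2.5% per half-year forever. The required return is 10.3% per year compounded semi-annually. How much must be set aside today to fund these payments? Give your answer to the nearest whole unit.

Periodic rate r = 0.103/2 per half-year.
Growing perpetuity (Gordon): PV = PMT₁ / (r − g) = 30,963 / (r − 0.025) = ¥1,168,415.

¥1,168,415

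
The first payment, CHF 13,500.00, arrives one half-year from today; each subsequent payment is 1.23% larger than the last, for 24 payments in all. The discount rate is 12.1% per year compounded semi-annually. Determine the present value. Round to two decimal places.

CHF 188,365.48

Periodic rate r = 0.121/2 per half-year; n is counted in half-years.
Growing ordinary annuity: PV = PMT₁ × [1 − ((1+g)/(1+r))^n] / (r − g) = 13,500 × [1 − ((1+0.0123)/(1+r))^24] / (r − 0.0123) = CHF 188,365.48.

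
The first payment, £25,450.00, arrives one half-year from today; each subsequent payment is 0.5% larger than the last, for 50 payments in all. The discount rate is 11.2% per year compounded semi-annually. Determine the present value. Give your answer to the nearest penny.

Periodic rate r = 0.112/2 per half-year; n is counted in half-years.
Growing ordinary annuity: PV = PMT₁ × [1 − ((1+g)/(1+r))^n] / (r − g) = 25,450 × [1 − ((1+0.005)/(1+r))^50] / (r − 0.005) = £457,021.98.

£457,021.98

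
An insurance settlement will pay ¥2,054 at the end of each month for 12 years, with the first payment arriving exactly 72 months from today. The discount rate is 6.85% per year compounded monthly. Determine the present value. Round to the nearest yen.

¥134,373

Ordinary annuity of 144 payments, first payment at period 72.
Periodic rate r = 0.0685/12 per month; n is counted in months.
The ordinary-annuity PV formula values the stream one period before the first payment (period 71); discount that back 71 periods:
PV₀ = 2,054 × [1 − (1+r)^−144] / r × (1+r)^−71 = ¥134,373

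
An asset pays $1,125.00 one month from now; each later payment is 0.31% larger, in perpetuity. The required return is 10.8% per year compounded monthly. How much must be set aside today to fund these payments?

Periodic rate r = 0.108/12 per month.
Growing perpetuity (Gordon): PV = PMT₁ / (r − g) = 1,125 / (r − 0.0031) = $190,677.97.

$190,677.97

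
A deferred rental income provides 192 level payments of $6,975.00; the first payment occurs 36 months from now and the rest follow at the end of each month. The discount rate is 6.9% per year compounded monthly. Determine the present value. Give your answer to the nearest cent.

$662,393.70

Ordinary annuity of 192 payments, first payment at period 36.
Periodic rate r = 0.069/12 per month; n is counted in months.
The ordinary-annuity PV formula values the stream one period before the first payment (period 35); discount that back 35 periods:
PV₀ = 6,975 × [1 − (1+r)^−192] / r × (1+r)^−35 = $662,393.70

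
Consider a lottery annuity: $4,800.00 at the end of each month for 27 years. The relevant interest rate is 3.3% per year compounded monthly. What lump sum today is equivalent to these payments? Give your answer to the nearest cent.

$1,028,513.82

This is an ordinary annuity: 324 payments of $4,800.00 at the end of each month.
Periodic rate r = 0.033/12 per month; n is counted in months.
PV = PMT × [(1 − (1+r)^−n)/r] = 4,800 × [1 − (1+r)^−324] / r = $1,028,513.82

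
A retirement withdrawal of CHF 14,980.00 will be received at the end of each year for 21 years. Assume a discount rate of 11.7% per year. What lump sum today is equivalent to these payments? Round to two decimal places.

This is an ordinary annuity: 21 payments of CHF 14,980.00 at the end of each year.
Periodic rate r = 0.117 per year.
PV = PMT × [(1 − (1+r)^−n)/r] = 14,980 × [1 − (1+r)^−21] / r = CHF 115,496.74

CHF 115,496.74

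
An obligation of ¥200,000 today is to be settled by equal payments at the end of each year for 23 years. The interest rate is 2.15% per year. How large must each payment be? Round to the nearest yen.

¥11,113

Level ordinary annuity; solve PV = PMT × [(1 − (1+r)^−n)/r] for PMT.
Periodic rate r = 0.0215 per year.
With n = 23: PMT = 200,000 / ([(1 − (1+r)^−n)/r]) = ¥11,113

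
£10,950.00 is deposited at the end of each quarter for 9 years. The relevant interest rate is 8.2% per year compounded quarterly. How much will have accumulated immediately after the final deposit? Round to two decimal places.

£574,846.09

This is an ordinary annuity: 36 deposits of £10,950.00 at the end of each quarter.
Periodic rate r = 0.082/4 per quarter; n is counted in quarters.
FV = PMT × [((1+r)^n − 1)/r] = 10,950 × [(1+r)^36 − 1] / r = £574,846.09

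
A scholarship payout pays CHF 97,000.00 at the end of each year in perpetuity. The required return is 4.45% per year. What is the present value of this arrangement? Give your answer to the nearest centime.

Periodic rate r = 0.0445 per year.
Level perpetuity: PV = PMT / r = 97,000 / (0.0445) = CHF 2,179,775.28.

CHF 2,179,775.28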